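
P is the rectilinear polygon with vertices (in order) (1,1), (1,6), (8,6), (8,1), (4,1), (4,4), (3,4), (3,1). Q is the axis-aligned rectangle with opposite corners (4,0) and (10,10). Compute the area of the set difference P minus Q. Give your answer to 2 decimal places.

|P| = 32, |P∩Q| = 20.
|P ∖ Q| = |P| − |P∩Q| = 32 − 20 = 12.00.

12.00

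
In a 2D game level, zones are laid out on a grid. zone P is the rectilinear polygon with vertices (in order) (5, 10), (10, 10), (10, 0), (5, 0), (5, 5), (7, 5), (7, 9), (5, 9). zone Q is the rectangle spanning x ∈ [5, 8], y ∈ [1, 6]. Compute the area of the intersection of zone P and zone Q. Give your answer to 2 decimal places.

The intersection is the polygon with vertices (5,5), (7,5), (7,6), (8,6), (8,1), (5,1).
By the shoelace formula its area is 13.00.

13.00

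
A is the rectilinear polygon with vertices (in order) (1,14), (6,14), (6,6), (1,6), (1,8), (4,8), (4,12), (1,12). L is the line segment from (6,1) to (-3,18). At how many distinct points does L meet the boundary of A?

2

The segment meets the boundary at (2.294,8), (3.353,6).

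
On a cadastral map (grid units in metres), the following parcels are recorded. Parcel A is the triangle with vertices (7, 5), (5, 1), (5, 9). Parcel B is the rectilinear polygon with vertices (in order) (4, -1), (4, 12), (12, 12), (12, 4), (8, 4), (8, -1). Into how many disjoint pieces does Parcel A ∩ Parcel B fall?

1

Parcel A ∩ Parcel B is a single connected region.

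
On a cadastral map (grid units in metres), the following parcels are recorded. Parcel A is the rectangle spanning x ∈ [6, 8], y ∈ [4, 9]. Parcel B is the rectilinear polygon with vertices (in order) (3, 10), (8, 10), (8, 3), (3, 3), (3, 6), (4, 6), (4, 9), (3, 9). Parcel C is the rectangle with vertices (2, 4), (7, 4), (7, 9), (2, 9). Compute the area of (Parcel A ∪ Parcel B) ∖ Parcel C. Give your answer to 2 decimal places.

|Parcel A ∪ Parcel B| = 32.
|(Parcel A ∪ Parcel B) ∩ Parcel C| = 17.
|(Parcel A ∪ Parcel B) ∖ Parcel C| = 32 − 17 = 15.00.

15.00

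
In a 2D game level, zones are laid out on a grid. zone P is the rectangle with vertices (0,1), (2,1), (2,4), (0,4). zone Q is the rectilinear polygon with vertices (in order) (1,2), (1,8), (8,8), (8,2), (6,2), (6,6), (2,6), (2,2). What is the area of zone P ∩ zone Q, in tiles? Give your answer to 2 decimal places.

The intersection is the polygon with vertices (2,2), (1,2), (1,4), (2,4).
By the shoelace formula its area is 2.00.

2.00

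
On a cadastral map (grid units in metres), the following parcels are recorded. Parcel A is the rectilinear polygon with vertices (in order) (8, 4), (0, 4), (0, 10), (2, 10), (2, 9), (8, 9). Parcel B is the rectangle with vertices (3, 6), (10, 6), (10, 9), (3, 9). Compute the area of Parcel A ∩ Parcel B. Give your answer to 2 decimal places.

15.00

The intersection is the polygon with vertices (8,9), (8,6), (3,6), (3,9).
By the shoelace formula its area is 15.00.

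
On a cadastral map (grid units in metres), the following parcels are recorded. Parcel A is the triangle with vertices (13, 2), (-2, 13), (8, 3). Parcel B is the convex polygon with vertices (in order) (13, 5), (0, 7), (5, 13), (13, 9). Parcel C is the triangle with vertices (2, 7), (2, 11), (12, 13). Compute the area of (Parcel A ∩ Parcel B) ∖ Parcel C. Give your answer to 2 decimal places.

4.44

|Parcel A ∩ Parcel B| = 6.599.
|(Parcel A ∩ Parcel B) ∩ Parcel C| = 2.1617.
|(Parcel A ∩ Parcel B) ∖ Parcel C| = 6.599 − 2.1617 = 4.44.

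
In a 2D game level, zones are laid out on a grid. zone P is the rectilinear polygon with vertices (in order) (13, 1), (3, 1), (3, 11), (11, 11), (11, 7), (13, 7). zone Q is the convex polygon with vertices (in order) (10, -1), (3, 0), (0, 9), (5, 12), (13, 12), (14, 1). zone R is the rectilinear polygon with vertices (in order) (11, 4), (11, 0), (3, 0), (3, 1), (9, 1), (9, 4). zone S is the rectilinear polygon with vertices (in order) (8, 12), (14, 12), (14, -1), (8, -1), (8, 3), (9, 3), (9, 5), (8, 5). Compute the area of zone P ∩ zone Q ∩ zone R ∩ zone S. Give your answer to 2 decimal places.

6.00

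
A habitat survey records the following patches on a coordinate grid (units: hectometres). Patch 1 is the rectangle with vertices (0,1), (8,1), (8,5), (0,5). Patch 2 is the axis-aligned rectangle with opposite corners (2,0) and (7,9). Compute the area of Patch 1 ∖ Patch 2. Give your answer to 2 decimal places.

12.00

|Patch 1∩Patch 2|: x∈[2,7], y∈[1,5] → 5·4 = 20.
|Patch 1| = 32.
|Patch 1 ∖ Patch 2| = |Patch 1| − |Patch 1∩Patch 2| = 32 − 20 = 12.00.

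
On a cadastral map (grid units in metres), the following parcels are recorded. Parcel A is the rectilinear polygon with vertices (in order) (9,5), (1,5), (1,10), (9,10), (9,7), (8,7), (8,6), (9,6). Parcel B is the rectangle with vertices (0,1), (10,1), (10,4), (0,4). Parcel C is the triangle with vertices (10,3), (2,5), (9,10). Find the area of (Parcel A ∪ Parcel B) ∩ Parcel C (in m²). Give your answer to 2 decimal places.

18.43

|Parcel A ∪ Parcel B| = 69.
|(Parcel A ∪ Parcel B) ∩ Parcel C| = 18.43.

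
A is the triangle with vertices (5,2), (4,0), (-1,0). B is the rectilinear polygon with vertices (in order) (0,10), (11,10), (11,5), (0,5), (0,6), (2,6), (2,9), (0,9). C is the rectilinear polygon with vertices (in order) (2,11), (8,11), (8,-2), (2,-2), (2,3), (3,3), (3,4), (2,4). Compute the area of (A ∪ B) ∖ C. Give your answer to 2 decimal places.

|A ∪ B| = 54.
|(A ∪ B) ∩ C| = 33.5.
|(A ∪ B) ∖ C| = 54 − 33.5 = 20.50.

20.50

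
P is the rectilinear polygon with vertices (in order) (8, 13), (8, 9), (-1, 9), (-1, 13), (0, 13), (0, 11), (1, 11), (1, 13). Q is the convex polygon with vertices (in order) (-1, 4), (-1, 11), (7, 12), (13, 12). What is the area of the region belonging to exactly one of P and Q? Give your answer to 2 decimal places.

40.41

|P| = 34, |Q| = 52, |P∩Q| = 22.7946.
|P △ Q| = |P| + |Q| − 2·|P∩Q| = 34 + 52 − 45.5893 = 40.41.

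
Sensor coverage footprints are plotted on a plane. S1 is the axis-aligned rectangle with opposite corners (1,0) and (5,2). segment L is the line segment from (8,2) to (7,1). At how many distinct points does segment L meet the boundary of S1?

0

The segment lies entirely outside S1 and never meets its boundary.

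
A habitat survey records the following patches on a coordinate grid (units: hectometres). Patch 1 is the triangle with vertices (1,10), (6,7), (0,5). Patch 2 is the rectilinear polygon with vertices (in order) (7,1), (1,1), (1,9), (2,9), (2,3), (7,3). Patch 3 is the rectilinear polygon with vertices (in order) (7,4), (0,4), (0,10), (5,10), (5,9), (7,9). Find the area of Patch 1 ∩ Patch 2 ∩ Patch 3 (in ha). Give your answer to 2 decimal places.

The intersection is the polygon with vertices (1,9), (2,9), (2,5.667), (1,5.333).
By the shoelace formula its area is 3.50.

3.50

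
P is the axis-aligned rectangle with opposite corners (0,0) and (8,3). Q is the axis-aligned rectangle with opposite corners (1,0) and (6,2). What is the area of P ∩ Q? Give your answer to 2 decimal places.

|P∩Q|: x∈[1,6], y∈[0,2] → 5·2 = 10.

10.00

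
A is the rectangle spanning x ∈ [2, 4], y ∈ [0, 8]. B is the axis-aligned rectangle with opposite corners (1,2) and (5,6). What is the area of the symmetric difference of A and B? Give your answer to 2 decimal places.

16.00

|A∩B|: x∈[2,4], y∈[2,6] → 2·4 = 8.
|A △ B| = |A| + |B| − 2·|A∩B| = 16 + 16 − 16 = 16.00.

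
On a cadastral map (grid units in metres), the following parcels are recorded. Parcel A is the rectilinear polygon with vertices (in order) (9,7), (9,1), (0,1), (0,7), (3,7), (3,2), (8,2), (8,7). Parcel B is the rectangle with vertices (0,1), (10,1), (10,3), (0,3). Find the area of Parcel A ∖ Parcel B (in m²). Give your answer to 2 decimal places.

|Parcel A| = 29, |Parcel A∩Parcel B| = 13.
|Parcel A ∖ Parcel B| = |Parcel A| − |Parcel A∩Parcel B| = 29 − 13 = 16.00.

16.00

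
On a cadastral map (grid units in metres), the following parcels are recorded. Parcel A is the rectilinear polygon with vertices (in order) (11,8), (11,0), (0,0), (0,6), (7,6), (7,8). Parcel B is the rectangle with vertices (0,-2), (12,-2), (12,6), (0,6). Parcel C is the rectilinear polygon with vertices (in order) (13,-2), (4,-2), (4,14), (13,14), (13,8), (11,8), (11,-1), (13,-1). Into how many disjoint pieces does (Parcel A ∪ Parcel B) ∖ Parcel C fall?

2

(Parcel A ∪ Parcel B) ∖ Parcel C splits into 2 disjoint pieces (area 7, area 32).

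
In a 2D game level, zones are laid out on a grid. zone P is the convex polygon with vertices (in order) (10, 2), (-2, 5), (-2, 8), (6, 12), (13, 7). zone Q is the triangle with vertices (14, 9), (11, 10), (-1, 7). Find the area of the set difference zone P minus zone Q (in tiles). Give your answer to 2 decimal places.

83.86

|zone P| = 91, |zone P∩zone Q| = 7.1369.
|zone P ∖ zone Q| = |zone P| − |zone P∩zone Q| = 91 − 7.1369 = 83.86.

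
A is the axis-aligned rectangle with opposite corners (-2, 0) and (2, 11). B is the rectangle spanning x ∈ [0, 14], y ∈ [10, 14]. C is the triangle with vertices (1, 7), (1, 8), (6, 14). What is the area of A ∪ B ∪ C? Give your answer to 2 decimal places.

98.65

By inclusion–exclusion:
Individual areas: |A| = 44, |B| = 56, |C| = 2.5.
|A∩B|: x∈[0,2], y∈[10,11] → 2·1 = 2.
|A∩C| = 0.9.
|B∩C| = 0.9524.
|A∩B∩C| = 0.
|A ∪ B ∪ C| = 102.5 − 3.8524 + 0 = 98.65.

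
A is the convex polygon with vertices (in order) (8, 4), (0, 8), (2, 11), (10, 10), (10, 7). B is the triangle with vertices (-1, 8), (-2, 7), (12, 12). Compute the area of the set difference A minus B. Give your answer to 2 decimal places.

|A| = 44, |A∩B| = 2.8731.
|A ∖ B| = |A| − |A∩B| = 44 − 2.8731 = 41.13.

41.13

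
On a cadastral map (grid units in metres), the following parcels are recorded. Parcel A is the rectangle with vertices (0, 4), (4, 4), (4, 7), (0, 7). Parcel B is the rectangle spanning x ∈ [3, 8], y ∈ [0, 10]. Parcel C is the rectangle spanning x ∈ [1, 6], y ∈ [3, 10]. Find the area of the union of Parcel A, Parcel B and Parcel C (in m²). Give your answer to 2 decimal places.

67.00

By inclusion–exclusion:
Individual areas: |Parcel A| = 12, |Parcel B| = 50, |Parcel C| = 35.
|Parcel A∩Parcel B|: x∈[3,4], y∈[4,7] → 1·3 = 3.
|Parcel A∩Parcel C|: x∈[1,4], y∈[4,7] → 3·3 = 9.
|Parcel B∩Parcel C|: x∈[3,6], y∈[3,10] → 3·7 = 21.
|Parcel A∩Parcel B∩Parcel C| = 3.
|Parcel A ∪ Parcel B ∪ Parcel C| = 97 − 33 + 3 = 67.00.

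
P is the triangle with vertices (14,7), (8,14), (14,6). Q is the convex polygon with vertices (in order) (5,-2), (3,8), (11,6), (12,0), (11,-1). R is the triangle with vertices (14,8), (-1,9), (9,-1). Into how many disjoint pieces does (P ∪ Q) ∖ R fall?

3

(P ∪ Q) ∖ R splits into 3 disjoint pieces (area 0.4698, area 1.8756, area 20.484).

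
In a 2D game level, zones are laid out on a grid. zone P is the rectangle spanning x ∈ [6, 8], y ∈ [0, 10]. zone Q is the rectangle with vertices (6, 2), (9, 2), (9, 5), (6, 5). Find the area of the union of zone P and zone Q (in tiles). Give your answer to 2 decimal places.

23.00

By inclusion–exclusion:
Individual areas: |zone P| = 20, |zone Q| = 9.
|zone P∩zone Q|: x∈[6,8], y∈[2,5] → 2·3 = 6.
|zone P ∪ zone Q| = 29 − 6 = 23.00.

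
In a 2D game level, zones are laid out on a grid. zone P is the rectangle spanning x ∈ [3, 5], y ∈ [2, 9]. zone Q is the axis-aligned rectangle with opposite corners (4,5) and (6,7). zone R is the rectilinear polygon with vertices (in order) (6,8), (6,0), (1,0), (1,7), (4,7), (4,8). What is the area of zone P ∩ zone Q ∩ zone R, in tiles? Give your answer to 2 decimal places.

2.00

The intersection is the polygon with vertices (4,5), (4,7), (5,7), (5,5).
By the shoelace formula its area is 2.00.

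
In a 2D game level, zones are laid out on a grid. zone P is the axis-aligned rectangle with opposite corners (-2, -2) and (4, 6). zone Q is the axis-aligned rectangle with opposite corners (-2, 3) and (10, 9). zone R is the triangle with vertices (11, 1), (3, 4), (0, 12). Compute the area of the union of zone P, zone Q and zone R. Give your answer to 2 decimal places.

108.15

By inclusion–exclusion:
Individual areas: |zone P| = 48, |zone Q| = 72, |zone R| = 27.5.
|zone P∩zone Q|: x∈[-2,4], y∈[3,6] → 6·3 = 18.
|zone P∩zone R| = 2.9375.
|zone Q∩zone R| = 21.3542.
|zone P∩zone Q∩zone R| = 2.9375.
|zone P ∪ zone Q ∪ zone R| = 147.5 − 42.2917 + 2.9375 = 108.15.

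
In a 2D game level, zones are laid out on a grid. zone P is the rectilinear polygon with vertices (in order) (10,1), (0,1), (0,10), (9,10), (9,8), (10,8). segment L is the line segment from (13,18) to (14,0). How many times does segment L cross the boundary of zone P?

0

The segment lies entirely outside zone P and never meets its boundary.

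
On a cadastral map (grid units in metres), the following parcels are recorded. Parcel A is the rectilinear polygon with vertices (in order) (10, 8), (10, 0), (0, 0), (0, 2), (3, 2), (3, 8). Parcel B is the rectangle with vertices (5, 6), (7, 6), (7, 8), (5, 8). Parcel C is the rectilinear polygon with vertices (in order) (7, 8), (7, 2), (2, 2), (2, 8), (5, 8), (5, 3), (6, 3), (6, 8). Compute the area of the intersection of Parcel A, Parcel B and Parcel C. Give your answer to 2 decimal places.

2.00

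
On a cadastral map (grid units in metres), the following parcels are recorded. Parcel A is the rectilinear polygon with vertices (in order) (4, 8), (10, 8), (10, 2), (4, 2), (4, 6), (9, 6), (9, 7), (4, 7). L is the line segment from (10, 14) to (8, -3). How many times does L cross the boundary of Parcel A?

2

The segment meets the boundary at (8.588,2), (9.294,8).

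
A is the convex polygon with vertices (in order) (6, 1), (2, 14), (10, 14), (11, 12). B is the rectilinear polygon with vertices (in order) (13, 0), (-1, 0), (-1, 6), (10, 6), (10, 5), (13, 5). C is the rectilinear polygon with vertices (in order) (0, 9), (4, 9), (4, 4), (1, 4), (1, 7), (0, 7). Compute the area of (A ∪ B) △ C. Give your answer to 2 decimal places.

|A ∪ B| = 133.972.
|(A ∪ B) ∩ C| = 6.3462.
|(A ∪ B) △ C| = 133.972 + 17 − 12.6923 = 138.28.

138.28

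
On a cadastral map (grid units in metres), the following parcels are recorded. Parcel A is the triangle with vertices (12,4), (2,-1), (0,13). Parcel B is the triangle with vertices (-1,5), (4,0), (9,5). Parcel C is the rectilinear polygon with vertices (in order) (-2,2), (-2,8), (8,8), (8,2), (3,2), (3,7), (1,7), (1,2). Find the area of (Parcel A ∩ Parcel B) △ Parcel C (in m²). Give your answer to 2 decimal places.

46.32

|Parcel A ∩ Parcel B| = 22.3214.
|(Parcel A ∩ Parcel B) ∩ Parcel C| = 13.
|(Parcel A ∩ Parcel B) △ Parcel C| = 22.3214 + 50 − 26 = 46.32.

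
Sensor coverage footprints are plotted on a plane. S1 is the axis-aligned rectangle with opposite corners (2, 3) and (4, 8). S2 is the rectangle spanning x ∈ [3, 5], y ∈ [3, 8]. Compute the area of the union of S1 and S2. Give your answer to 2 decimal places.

By inclusion–exclusion:
Individual areas: |S1| = 10, |S2| = 10.
|S1∩S2|: x∈[3,4], y∈[3,8] → 1·5 = 5.
|S1 ∪ S2| = 20 − 5 = 15.00.

15.00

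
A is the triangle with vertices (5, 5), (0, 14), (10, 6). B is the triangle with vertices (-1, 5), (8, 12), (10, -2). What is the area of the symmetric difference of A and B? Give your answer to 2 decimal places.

63.06

|A| = 25, |B| = 70, |A∩B| = 15.9721.
|A △ B| = |A| + |B| − 2·|A∩B| = 25 + 70 − 31.9442 = 63.06.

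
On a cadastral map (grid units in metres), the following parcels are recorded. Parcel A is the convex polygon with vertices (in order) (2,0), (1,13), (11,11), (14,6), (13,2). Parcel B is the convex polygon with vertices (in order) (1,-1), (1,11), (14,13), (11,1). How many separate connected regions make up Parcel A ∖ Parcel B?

Parcel A ∖ Parcel B splits into 2 disjoint pieces (area 5.5001, area 9.0931).

2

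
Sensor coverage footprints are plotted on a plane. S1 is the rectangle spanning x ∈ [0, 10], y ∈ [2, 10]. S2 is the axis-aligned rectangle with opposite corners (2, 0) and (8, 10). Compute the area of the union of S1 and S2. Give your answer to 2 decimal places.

92.00

By inclusion–exclusion:
Individual areas: |S1| = 80, |S2| = 60.
|S1∩S2|: x∈[2,8], y∈[2,10] → 6·8 = 48.
|S1 ∪ S2| = 140 − 48 = 92.00.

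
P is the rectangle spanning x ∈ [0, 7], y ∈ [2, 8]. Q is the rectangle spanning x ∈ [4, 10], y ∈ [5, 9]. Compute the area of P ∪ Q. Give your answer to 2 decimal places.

57.00

By inclusion–exclusion:
Individual areas: |P| = 42, |Q| = 24.
|P∩Q|: x∈[4,7], y∈[5,8] → 3·3 = 9.
|P ∪ Q| = 66 − 9 = 57.00.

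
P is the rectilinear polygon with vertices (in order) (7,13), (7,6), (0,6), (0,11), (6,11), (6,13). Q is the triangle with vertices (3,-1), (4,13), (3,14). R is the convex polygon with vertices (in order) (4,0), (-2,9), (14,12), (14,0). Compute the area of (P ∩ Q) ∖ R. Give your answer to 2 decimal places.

|P ∩ Q| = 3.3929.
|(P ∩ Q) ∩ R| = 2.5805.
|(P ∩ Q) ∖ R| = 3.3929 − 2.5805 = 0.81.

0.81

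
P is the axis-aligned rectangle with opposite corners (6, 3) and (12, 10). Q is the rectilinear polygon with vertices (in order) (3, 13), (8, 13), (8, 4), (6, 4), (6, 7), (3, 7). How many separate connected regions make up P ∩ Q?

1

P ∩ Q is a single connected region.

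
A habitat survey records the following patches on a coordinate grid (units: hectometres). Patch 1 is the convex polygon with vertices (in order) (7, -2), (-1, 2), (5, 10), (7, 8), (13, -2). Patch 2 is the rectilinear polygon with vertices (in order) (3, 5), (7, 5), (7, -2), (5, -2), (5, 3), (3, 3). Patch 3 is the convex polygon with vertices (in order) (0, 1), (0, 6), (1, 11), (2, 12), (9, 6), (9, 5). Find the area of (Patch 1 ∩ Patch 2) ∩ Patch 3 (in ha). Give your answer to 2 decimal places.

6.61

The region (Patch 1 ∩ Patch 2) ∩ Patch 3 is the polygon with vertices (3,3), (3,5), (7,5), (7,4.111), (4.5,3).
By the shoelace formula its area is 6.61.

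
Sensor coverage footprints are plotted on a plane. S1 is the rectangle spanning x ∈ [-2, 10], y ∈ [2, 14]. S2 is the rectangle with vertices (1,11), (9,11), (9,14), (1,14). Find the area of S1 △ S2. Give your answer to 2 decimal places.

|S1∩S2|: x∈[1,9], y∈[11,14] → 8·3 = 24.
|S1 △ S2| = |S1| + |S2| − 2·|S1∩S2| = 144 + 24 − 48 = 120.00.

120.00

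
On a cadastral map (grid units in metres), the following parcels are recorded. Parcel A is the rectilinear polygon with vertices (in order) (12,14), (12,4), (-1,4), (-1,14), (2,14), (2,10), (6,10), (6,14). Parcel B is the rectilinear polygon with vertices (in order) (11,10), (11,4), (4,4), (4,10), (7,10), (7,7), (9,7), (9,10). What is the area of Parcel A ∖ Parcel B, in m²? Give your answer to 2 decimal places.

|Parcel A| = 114, |Parcel A∩Parcel B| = 36.
|Parcel A ∖ Parcel B| = |Parcel A| − |Parcel A∩Parcel B| = 114 − 36 = 78.00.

78.00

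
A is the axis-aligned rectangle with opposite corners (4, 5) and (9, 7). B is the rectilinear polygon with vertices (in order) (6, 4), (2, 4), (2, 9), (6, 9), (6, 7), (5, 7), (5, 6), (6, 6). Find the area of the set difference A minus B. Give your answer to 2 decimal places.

7.00

|A| = 10, |A∩B| = 3.
|A ∖ B| = |A| − |A∩B| = 10 − 3 = 7.00.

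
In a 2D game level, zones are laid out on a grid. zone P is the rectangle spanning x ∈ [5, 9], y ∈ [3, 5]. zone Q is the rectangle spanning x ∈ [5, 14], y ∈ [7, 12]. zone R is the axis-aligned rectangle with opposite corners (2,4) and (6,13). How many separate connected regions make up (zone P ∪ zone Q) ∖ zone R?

(zone P ∪ zone Q) ∖ zone R splits into 2 disjoint pieces (area 7, area 40).

2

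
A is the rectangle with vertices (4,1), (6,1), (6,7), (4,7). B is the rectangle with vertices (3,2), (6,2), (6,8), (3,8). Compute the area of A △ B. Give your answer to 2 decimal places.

10.00

|A∩B|: x∈[4,6], y∈[2,7] → 2·5 = 10.
|A △ B| = |A| + |B| − 2·|A∩B| = 12 + 18 − 20 = 10.00.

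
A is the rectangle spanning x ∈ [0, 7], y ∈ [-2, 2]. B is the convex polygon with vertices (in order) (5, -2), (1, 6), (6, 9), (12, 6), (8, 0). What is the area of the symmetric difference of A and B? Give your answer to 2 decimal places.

|A| = 28, |B| = 65.5, |A∩B| = 10.6667.
|A △ B| = |A| + |B| − 2·|A∩B| = 28 + 65.5 − 21.3333 = 72.17.

72.17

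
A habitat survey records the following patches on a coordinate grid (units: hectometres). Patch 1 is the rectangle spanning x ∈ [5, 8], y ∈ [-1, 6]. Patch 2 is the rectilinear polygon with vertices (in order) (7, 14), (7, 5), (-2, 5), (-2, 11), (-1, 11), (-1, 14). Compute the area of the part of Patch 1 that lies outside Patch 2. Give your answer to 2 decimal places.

|Patch 1| = 21, |Patch 1∩Patch 2| = 2.
|Patch 1 ∖ Patch 2| = |Patch 1| − |Patch 1∩Patch 2| = 21 − 2 = 19.00.

19.00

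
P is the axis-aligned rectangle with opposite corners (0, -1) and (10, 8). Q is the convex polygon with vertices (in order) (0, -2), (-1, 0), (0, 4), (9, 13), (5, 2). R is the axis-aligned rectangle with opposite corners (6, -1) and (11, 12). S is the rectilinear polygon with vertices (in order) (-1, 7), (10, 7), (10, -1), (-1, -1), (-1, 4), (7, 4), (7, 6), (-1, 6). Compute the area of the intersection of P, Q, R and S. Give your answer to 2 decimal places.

The intersection is the polygon with vertices (6,7), (6.818,7), (6.455,6), (6,6).
By the shoelace formula its area is 0.64.

0.64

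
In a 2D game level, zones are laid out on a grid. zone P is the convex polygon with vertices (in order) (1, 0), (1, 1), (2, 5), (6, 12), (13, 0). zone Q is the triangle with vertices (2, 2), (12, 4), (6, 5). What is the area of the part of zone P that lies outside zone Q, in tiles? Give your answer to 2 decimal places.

|zone P| = 79, |zone P∩zone Q| = 10.6767.
|zone P ∖ zone Q| = |zone P| − |zone P∩zone Q| = 79 − 10.6767 = 68.32.

68.32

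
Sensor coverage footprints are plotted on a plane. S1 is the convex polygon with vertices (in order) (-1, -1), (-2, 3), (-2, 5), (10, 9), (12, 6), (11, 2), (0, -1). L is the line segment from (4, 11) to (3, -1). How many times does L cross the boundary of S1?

2

The segment meets the boundary at (3.07,-0.163), (3.657,6.886).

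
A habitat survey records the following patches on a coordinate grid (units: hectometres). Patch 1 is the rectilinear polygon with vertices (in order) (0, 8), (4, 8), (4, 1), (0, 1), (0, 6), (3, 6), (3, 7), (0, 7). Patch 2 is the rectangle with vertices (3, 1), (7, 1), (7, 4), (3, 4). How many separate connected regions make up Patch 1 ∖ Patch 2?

1

Patch 1 ∖ Patch 2 is a single connected region.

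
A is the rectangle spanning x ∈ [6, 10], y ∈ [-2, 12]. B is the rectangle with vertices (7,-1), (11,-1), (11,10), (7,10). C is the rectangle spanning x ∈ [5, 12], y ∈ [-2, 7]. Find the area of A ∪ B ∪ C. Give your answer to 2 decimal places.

86.00

By inclusion–exclusion:
Individual areas: |A| = 56, |B| = 44, |C| = 63.
|A∩B|: x∈[7,10], y∈[-1,10] → 3·11 = 33.
|A∩C|: x∈[6,10], y∈[-2,7] → 4·9 = 36.
|B∩C|: x∈[7,11], y∈[-1,7] → 4·8 = 32.
|A∩B∩C| = 24.
|A ∪ B ∪ C| = 163 − 101 + 24 = 86.00.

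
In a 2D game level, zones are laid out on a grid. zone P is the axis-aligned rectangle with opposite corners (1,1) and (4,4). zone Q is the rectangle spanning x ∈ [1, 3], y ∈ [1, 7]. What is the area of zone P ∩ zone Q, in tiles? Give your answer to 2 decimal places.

6.00

|zone P∩zone Q|: x∈[1,3], y∈[1,4] → 2·3 = 6.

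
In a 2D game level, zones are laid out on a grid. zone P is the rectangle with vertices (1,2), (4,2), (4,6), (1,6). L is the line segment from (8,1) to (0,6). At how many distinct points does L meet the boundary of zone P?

2

The segment meets the boundary at (1,5.375), (4,3.5).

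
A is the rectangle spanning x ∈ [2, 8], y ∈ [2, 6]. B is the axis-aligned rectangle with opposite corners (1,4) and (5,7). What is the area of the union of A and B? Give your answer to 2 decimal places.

30.00

By inclusion–exclusion:
Individual areas: |A| = 24, |B| = 12.
|A∩B|: x∈[2,5], y∈[4,6] → 3·2 = 6.
|A ∪ B| = 36 − 6 = 30.00.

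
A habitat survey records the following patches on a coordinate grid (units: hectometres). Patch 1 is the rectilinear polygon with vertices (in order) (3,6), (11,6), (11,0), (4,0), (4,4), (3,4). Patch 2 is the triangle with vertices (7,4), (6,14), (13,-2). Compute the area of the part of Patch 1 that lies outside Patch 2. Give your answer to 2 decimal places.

30.37

|Patch 1| = 44, |Patch 1∩Patch 2| = 13.6286.
|Patch 1 ∖ Patch 2| = |Patch 1| − |Patch 1∩Patch 2| = 44 − 13.6286 = 30.37.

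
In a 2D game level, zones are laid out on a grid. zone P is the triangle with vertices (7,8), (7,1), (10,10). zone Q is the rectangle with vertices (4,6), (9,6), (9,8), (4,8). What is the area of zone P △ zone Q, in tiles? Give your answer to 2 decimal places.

12.83

|zone P| = 10.5, |zone Q| = 10, |zone P∩zone Q| = 3.8333.
|zone P △ zone Q| = |zone P| + |zone Q| − 2·|zone P∩zone Q| = 10.5 + 10 − 7.6667 = 12.83.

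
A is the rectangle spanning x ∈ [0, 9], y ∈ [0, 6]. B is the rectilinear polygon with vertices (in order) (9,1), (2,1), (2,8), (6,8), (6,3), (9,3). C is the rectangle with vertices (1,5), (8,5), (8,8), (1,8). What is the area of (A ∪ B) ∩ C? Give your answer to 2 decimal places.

15.00

The region (A ∪ B) ∩ C is the polygon with vertices (2,6), (2,8), (6,8), (6,6), (8,6), (8,5), (1,5), (1,6).
By the shoelace formula its area is 15.00.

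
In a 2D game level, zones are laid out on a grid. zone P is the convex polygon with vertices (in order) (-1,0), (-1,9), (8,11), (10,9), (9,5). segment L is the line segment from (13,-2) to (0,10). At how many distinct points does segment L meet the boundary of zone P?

The segment meets the boundary at (0.679,9.373), (6.676,3.838).

2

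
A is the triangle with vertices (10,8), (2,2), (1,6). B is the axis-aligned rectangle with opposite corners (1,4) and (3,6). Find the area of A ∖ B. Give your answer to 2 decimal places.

15.50

|A| = 19, |A∩B| = 3.5.
|A ∖ B| = |A| − |A∩B| = 19 − 3.5 = 15.50.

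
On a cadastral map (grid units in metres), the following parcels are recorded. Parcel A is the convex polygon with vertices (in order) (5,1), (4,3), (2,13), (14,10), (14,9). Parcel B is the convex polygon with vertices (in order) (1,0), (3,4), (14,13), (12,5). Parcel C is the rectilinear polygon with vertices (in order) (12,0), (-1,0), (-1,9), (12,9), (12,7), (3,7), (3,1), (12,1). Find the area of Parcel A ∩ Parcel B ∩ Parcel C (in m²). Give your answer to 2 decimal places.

8.19

The intersection is the polygon with vertices (9.111,9), (12,9), (12,7.222), (11.75,7), (6.667,7).
By the shoelace formula its area is 8.19.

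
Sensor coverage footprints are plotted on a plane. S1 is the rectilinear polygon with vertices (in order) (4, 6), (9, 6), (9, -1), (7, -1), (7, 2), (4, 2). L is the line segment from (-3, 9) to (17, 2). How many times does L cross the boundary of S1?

The segment meets the boundary at (9,4.8), (5.571,6).

2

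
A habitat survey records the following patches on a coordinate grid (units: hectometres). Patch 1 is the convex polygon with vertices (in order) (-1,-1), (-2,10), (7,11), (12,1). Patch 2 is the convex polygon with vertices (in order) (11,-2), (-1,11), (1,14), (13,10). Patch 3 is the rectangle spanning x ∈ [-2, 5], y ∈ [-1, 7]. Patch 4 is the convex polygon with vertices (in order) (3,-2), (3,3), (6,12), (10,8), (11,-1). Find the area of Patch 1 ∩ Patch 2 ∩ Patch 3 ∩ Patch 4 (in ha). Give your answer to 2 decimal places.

The intersection is the polygon with vertices (5,7), (5,4.5), (3.898,5.694), (4.333,7).
By the shoelace formula its area is 1.81.

1.81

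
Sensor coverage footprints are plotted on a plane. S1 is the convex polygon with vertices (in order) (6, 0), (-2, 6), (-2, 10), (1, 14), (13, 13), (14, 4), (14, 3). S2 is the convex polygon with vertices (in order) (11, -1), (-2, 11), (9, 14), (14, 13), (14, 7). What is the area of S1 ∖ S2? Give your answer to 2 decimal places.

51.31

|S1| = 170.5, |S1∩S2| = 119.1912.
|S1 ∖ S2| = |S1| − |S1∩S2| = 170.5 − 119.1912 = 51.31.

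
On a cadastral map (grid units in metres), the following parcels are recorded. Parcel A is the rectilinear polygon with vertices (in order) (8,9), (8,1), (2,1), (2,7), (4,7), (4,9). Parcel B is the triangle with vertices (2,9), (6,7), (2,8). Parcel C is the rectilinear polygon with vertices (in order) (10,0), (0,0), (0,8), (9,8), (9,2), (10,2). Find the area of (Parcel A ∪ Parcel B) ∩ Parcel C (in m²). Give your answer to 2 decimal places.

The region (Parcel A ∪ Parcel B) ∩ Parcel C is the polygon with vertices (2,1), (2,7), (4,7), (4,7.5), (2,8), (4,8), (8,8), (8,1).
By the shoelace formula its area is 40.50.

40.50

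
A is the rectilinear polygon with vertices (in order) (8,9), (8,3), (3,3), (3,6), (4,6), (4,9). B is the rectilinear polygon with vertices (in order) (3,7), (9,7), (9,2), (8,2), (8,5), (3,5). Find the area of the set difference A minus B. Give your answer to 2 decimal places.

|A| = 27, |A∩B| = 9.
|A ∖ B| = |A| − |A∩B| = 27 − 9 = 18.00.

18.00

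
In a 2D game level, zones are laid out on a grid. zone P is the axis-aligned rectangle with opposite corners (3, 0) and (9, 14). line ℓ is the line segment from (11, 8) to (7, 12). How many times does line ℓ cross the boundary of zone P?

The segment meets the boundary at (9,10).

1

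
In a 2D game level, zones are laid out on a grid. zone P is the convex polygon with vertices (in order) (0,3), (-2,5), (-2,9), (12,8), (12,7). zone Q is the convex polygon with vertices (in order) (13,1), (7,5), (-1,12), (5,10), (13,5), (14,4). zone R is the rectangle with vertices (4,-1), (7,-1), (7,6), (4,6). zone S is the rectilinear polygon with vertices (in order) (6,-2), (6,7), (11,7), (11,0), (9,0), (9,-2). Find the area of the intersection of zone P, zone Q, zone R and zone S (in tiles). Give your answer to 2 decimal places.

0.52

The intersection is the polygon with vertices (6,5.875), (6,6), (7,6), (7,5.333), (6.724,5.241).
By the shoelace formula its area is 0.52.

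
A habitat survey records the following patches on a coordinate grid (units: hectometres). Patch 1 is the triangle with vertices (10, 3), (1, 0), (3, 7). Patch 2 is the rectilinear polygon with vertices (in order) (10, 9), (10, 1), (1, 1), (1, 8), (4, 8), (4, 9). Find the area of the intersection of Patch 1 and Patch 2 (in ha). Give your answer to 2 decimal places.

The intersection is the polygon with vertices (4,1), (1.286,1), (3,7), (10,3).
By the shoelace formula its area is 27.14.

27.14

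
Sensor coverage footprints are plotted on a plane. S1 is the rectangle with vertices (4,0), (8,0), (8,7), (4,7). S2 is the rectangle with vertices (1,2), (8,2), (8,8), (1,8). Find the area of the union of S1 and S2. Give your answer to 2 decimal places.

50.00

By inclusion–exclusion:
Individual areas: |S1| = 28, |S2| = 42.
|S1∩S2|: x∈[4,8], y∈[2,7] → 4·5 = 20.
|S1 ∪ S2| = 70 − 20 = 50.00.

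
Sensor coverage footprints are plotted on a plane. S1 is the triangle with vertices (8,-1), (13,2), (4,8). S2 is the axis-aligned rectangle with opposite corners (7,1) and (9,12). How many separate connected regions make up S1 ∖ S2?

S1 ∖ S2 splits into 2 disjoint pieces (area 12.7222, area 7.125).

2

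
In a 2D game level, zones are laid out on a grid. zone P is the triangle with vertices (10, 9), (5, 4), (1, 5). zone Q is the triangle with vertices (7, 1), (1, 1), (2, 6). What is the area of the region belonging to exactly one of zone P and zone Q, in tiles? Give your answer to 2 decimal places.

|zone P| = 12.5, |zone Q| = 15, |zone P∩zone Q| = 1.0498.
|zone P △ zone Q| = |zone P| + |zone Q| − 2·|zone P∩zone Q| = 12.5 + 15 − 2.0995 = 25.40.

25.40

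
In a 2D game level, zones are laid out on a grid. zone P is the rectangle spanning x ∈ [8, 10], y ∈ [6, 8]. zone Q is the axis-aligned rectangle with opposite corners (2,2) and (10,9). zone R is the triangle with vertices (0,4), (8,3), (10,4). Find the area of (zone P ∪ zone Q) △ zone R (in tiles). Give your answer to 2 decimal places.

|zone P ∪ zone Q| = 56.
|(zone P ∪ zone Q) ∩ zone R| = 4.75.
|(zone P ∪ zone Q) △ zone R| = 56 + 5 − 9.5 = 51.50.

51.50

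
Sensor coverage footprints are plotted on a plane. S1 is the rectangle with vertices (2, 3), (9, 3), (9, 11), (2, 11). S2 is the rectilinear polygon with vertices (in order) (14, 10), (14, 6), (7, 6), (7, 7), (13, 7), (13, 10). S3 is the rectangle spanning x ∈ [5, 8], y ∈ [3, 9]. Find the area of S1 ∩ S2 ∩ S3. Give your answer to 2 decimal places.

1.00

The intersection is the polygon with vertices (7,6), (7,7), (8,7), (8,6).
By the shoelace formula its area is 1.00.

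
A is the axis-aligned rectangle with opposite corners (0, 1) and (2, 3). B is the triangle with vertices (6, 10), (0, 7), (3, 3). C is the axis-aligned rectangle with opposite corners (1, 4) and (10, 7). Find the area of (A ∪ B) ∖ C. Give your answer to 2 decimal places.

12.33

|A ∪ B| = 20.5.
|(A ∪ B) ∩ C| = 8.1726.
|(A ∪ B) ∖ C| = 20.5 − 8.1726 = 12.33.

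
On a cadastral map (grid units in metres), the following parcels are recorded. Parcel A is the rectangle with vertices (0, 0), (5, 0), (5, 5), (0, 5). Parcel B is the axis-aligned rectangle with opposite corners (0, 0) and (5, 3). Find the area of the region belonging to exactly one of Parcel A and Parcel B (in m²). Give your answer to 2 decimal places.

10.00

|Parcel A∩Parcel B|: x∈[0,5], y∈[0,3] → 5·3 = 15.
|Parcel A △ Parcel B| = |Parcel A| + |Parcel B| − 2·|Parcel A∩Parcel B| = 25 + 15 − 30 = 10.00.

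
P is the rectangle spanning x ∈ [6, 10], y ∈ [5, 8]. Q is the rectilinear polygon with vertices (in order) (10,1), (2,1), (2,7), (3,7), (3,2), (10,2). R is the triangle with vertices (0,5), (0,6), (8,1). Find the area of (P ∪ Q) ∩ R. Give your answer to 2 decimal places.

|P ∪ Q| = 25.
|(P ∪ Q) ∩ R| = 0.89.

0.89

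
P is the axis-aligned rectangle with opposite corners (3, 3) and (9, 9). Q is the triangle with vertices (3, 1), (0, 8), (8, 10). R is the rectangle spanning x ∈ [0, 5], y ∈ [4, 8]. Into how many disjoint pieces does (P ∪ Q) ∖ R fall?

1

(P ∪ Q) ∖ R is a single connected region.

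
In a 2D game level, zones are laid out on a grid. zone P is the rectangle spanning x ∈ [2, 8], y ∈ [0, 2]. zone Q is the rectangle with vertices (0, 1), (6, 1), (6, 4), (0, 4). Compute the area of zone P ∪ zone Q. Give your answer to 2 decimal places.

By inclusion–exclusion:
Individual areas: |zone P| = 12, |zone Q| = 18.
|zone P∩zone Q|: x∈[2,6], y∈[1,2] → 4·1 = 4.
|zone P ∪ zone Q| = 30 − 4 = 26.00.

26.00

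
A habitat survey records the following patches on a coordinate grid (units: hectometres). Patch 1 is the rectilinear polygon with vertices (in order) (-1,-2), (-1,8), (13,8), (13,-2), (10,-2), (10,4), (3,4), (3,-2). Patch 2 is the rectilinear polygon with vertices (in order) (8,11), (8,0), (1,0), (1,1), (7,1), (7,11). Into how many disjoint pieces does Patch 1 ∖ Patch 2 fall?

Patch 1 ∖ Patch 2 splits into 2 disjoint pieces (area 54, area 38).

2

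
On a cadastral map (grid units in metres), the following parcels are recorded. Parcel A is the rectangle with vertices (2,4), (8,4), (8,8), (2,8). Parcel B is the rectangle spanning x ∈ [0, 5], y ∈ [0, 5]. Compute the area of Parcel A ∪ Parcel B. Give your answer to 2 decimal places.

By inclusion–exclusion:
Individual areas: |Parcel A| = 24, |Parcel B| = 25.
|Parcel A∩Parcel B|: x∈[2,5], y∈[4,5] → 3·1 = 3.
|Parcel A ∪ Parcel B| = 49 − 3 = 46.00.

46.00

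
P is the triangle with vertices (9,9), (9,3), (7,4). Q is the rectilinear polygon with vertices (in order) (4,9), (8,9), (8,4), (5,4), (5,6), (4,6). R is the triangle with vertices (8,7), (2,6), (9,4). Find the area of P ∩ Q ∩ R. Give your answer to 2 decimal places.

0.88

The intersection is the polygon with vertices (8,4.286), (7.205,4.513), (8,6.5).
By the shoelace formula its area is 0.88.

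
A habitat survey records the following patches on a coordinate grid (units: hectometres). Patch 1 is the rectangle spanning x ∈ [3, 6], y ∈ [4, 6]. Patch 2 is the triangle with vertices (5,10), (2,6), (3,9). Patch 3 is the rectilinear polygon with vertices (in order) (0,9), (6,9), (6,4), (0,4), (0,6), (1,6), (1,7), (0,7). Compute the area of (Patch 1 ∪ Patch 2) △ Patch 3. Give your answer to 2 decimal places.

21.75

|Patch 1 ∪ Patch 2| = 8.5.
|(Patch 1 ∪ Patch 2) ∩ Patch 3| = 7.875.
|(Patch 1 ∪ Patch 2) △ Patch 3| = 8.5 + 29 − 15.75 = 21.75.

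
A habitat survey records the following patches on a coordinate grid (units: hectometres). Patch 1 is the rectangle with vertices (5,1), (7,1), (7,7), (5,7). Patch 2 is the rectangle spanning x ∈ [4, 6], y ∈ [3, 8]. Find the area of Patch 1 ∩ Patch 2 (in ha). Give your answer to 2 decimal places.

4.00

|Patch 1∩Patch 2|: x∈[5,6], y∈[3,7] → 1·4 = 4.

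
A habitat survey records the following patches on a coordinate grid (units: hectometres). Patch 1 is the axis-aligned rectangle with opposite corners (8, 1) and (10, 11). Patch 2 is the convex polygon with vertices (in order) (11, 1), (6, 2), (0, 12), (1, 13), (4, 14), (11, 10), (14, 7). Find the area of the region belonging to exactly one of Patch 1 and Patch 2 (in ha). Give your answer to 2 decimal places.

|Patch 1| = 20, |Patch 2| = 101, |Patch 1∩Patch 2| = 19.0393.
|Patch 1 △ Patch 2| = |Patch 1| + |Patch 2| − 2·|Patch 1∩Patch 2| = 20 + 101 − 38.0786 = 82.92.

82.92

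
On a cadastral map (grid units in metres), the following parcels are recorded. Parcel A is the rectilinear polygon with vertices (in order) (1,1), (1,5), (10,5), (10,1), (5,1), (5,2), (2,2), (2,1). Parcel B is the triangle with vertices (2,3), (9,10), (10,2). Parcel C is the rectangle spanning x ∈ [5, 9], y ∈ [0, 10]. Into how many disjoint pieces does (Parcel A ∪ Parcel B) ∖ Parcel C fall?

2

(Parcel A ∪ Parcel B) ∖ Parcel C splits into 2 disjoint pieces (area 13.5, area 5.5625).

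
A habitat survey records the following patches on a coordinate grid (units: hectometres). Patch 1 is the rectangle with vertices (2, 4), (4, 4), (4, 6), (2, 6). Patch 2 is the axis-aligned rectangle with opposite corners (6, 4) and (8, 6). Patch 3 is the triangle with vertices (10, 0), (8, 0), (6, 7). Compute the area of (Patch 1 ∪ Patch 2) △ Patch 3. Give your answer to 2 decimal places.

12.71

|Patch 1 ∪ Patch 2| = 8.
|(Patch 1 ∪ Patch 2) ∩ Patch 3| = 1.1429.
|(Patch 1 ∪ Patch 2) △ Patch 3| = 8 + 7 − 2.2857 = 12.71.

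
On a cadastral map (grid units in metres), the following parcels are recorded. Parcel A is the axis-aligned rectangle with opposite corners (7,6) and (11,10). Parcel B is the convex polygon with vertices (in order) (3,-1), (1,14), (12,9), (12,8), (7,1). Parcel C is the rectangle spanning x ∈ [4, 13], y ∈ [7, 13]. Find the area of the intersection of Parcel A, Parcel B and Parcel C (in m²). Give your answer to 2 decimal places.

The intersection is the polygon with vertices (7,10), (9.8,10), (11,9.454), (11,7), (7,7).
By the shoelace formula its area is 11.67.

11.67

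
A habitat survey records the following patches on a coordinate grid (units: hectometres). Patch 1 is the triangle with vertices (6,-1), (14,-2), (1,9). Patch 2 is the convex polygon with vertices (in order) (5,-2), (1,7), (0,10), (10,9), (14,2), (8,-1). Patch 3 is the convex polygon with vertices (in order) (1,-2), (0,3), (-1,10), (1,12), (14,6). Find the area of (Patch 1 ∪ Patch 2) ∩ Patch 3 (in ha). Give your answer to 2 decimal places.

The region (Patch 1 ∪ Patch 2) ∩ Patch 3 is the polygon with vertices (1,7), (0,10), (6.809,9.319), (10.896,7.433), (12.309,4.959), (4.141,-0.067).
By the shoelace formula its area is 69.39.

69.39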